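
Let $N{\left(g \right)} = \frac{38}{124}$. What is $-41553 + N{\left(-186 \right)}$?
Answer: $- \frac{2576267}{62} \approx -41553.0$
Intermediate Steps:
$N{\left(g \right)} = \frac{19}{62}$ ($N{\left(g \right)} = 38 \cdot \frac{1}{124} = \frac{19}{62}$)
$-41553 + N{\left(-186 \right)} = -41553 + \frac{19}{62} = - \frac{2576267}{62}$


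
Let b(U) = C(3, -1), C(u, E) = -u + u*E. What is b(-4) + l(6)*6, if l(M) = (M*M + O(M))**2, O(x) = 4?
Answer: 9594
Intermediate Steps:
C(u, E) = -u + E*u
b(U) = -6 (b(U) = 3*(-1 - 1) = 3*(-2) = -6)
l(M) = (4 + M**2)**2 (l(M) = (M*M + 4)**2 = (M**2 + 4)**2 = (4 + M**2)**2)
b(-4) + l(6)*6 = -6 + (4 + 6**2)**2*6 = -6 + (4 + 36)**2*6 = -6 + 40**2*6 = -6 + 1600*6 = -6 + 9600 = 9594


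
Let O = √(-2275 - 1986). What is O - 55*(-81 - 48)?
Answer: 7095 + I*√4261 ≈ 7095.0 + 65.276*I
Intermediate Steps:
O = I*√4261 (O = √(-4261) = I*√4261 ≈ 65.276*I)
O - 55*(-81 - 48) = I*√4261 - 55*(-81 - 48) = I*√4261 - 55*(-129) = I*√4261 - 1*(-7095) = I*√4261 + 7095 = 7095 + I*√4261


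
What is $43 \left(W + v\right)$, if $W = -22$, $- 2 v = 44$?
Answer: $-1892$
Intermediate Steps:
$v = -22$ ($v = \left(- \frac{1}{2}\right) 44 = -22$)
$43 \left(W + v\right) = 43 \left(-22 - 22\right) = 43 \left(-44\right) = -1892$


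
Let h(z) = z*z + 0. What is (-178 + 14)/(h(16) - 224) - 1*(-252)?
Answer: 1975/8 ≈ 246.88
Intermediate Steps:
h(z) = z² (h(z) = z² + 0 = z²)
(-178 + 14)/(h(16) - 224) - 1*(-252) = (-178 + 14)/(16² - 224) - 1*(-252) = -164/(256 - 224) + 252 = -164/32 + 252 = -164*1/32 + 252 = -41/8 + 252 = 1975/8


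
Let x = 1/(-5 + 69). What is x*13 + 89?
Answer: 5709/64 ≈ 89.203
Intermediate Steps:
x = 1/64 ≈ 0.015625
x*13 + 89 = (1/64)*13 + 89 = 13/64 + 89 = 5709/64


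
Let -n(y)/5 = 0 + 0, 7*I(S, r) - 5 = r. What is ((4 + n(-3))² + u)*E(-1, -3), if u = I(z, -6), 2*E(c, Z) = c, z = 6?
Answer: -111/14 ≈ -7.9286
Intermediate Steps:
E(c, Z) = c/2
I(S, r) = 5/7 + r/7
u = -⅐ (u = 5/7 + (⅐)*(-6) = 5/7 - 6/7 = -⅐ ≈ -0.14286)
n(y) = 0 (n(y) = -5*(0 + 0) = -5*0 = 0)
((4 + n(-3))² + u)*E(-1, -3) = ((4 + 0)² - ⅐)*((½)*(-1)) = (4² - ⅐)*(-½) = (16 - ⅐)*(-½) = (111/7)*(-½) = -111/14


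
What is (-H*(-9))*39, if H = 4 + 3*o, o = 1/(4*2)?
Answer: 12285/8 ≈ 1535.6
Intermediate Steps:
o = 1/8 ≈ 0.12500
H = 35/8 (H = 4 + 3*(1/8) = 4 + 3/8 = 35/8 ≈ 4.3750)
(-H*(-9))*39 = (-1*35/8*(-9))*39 = -35/8*(-9)*39 = (315/8)*39 = 12285/8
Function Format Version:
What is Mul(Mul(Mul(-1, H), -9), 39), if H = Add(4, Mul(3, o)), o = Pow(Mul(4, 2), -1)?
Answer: Rational(12285, 8) ≈ 1535.6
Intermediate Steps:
o = Rational(1, 8) (o = Pow(8, -1) = Rational(1, 8) ≈ 0.12500)
H = Rational(35, 8) (H = Add(4, Mul(3, Rational(1, 8))) = Add(4, Rational(3, 8)) = Rational(35, 8) ≈ 4.3750)
Mul(Mul(Mul(-1, H), -9), 39) = Mul(Mul(Mul(-1, Rational(35, 8)), -9), 39) = Mul(Mul(Rational(-35, 8), -9), 39) = Mul(Rational(315, 8), 39) = Rational(12285, 8)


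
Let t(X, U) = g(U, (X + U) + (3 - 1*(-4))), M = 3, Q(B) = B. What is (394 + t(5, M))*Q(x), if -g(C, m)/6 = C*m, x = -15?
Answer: -1860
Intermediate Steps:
g(C, m) = -6*C*m
t(X, U) = -6*U*(7 + U + X) (t(X, U) = -6*U*((X + U) + (3 - 1*(-4))) = -6*U*((U + X) + (3 + 4)) = -6*U*((U + X) + 7) = -6*U*(7 + U + X))
(394 + t(5, M))*Q(x) = (394 - 6*3*(7 + 3 + 5))*(-15) = (394 - 6*3*15)*(-15) = (394 - 270)*(-15) = 124*(-15) = -1860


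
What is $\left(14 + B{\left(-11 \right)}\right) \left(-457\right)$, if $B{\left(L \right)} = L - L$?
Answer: $-6398$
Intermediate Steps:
$B{\left(L \right)} = 0$
$\left(14 + B{\left(-11 \right)}\right) \left(-457\right) = \left(14 + 0\right) \left(-457\right) = 14 \left(-457\right) = -6398$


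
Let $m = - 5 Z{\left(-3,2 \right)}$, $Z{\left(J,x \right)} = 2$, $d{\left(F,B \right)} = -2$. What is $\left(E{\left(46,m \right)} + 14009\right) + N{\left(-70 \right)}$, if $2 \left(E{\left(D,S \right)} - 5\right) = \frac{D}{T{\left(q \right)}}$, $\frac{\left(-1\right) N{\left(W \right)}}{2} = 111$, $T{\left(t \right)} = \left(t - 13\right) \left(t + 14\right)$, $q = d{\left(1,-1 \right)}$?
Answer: $\frac{2482537}{180} \approx 13792.0$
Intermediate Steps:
$q = -2$
$T{\left(t \right)} = \left(-13 + t\right) \left(14 + t\right)$
$N{\left(W \right)} = -222$ ($N{\left(W \right)} = \left(-2\right) 111 = -222$)
$m = -10$ ($m = \left(-5\right) 2 = -10$)
$E{\left(D,S \right)} = 5 - \frac{D}{360}$ ($E{\left(D,S \right)} = 5 + \frac{D \frac{1}{-182 - 2 + \left(-2\right)^{2}}}{2} = 5 + \frac{D \frac{1}{-182 - 2 + 4}}{2} = 5 + \frac{D \frac{1}{-180}}{2} = 5 + \frac{D \left(- \frac{1}{180}\right)}{2} = 5 + \frac{\left(- \frac{1}{180}\right) D}{2} = 5 - \frac{D}{360}$)
$\left(E{\left(46,m \right)} + 14009\right) + N{\left(-70 \right)} = \left(\left(5 - \frac{23}{180}\right) + 14009\right) - 222 = \left(\frac{877}{180} + 14009\right) - 222 = \frac{2522497}{180} - 222 = \frac{2482537}{180}$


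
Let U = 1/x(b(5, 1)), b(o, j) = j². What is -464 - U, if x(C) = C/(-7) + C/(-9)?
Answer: -7361/16 ≈ -460.06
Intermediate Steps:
x(C) = -16*C/63 (x(C) = C*(-⅐) + C*(-⅑) = -C/7 - C/9 = -16*C/63)
U = -63/16 (U = 1/(-16/63*1²) = 1/(-16/63*1) = 1/(-16/63) = -63/16 ≈ -3.9375)
-464 - U = -464 - 1*(-63/16) = -464 + 63/16 = -7361/16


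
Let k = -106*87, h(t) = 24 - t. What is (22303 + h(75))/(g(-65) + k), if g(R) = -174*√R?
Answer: -294839/125019 + 5563*I*√65/125019 ≈ -2.3584 + 0.35875*I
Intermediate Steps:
k = -9222
(22303 + h(75))/(g(-65) + k) = (22303 + (24 - 1*75))/(-174*I*√65 - 9222) = (22303 + (24 - 75))/(-174*I*√65 - 9222) = (22303 - 51)/(-174*I*√65 - 9222) = 22252/(-9222 - 174*I*√65)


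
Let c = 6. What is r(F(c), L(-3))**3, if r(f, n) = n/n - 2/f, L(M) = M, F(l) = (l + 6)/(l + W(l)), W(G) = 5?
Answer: -125/216 ≈ -0.57870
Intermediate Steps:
F(l) = (6 + l)/(5 + l) (F(l) = (l + 6)/(l + 5) = (6 + l)/(5 + l))
r(f, n) = 1 - 2/f
r(F(c), L(-3))**3 = ((-2 + (6 + 6)/(5 + 6))/(((6 + 6)/(5 + 6))))**3 = ((-2 + 12/11)/((12/11)))**3 = ((-2 + (1/11)*12)/(((1/11)*12)))**3 = ((-2 + 12/11)/(12/11))**3 = ((11/12)*(-10/11))**3 = (-5/6)**3 = -125/216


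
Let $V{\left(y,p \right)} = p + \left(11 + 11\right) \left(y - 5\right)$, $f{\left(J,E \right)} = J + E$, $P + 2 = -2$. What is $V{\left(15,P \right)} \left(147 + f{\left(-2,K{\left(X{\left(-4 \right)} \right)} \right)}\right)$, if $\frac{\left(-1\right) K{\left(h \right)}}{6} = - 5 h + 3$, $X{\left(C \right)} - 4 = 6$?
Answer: $92232$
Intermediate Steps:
$P = -4$ ($P = -2 - 2 = -4$)
$X{\left(C \right)} = 10$ ($X{\left(C \right)} = 4 + 6 = 10$)
$K{\left(h \right)} = -18 + 30 h$ ($K{\left(h \right)} = - 6 \left(- 5 h + 3\right) = - 6 \left(3 - 5 h\right) = -18 + 30 h$)
$f{\left(J,E \right)} = E + J$
$V{\left(y,p \right)} = -110 + p + 22 y$ ($V{\left(y,p \right)} = p + 22 \left(-5 + y\right) = p + \left(-110 + 22 y\right) = -110 + p + 22 y$)
$V{\left(15,P \right)} \left(147 + f{\left(-2,K{\left(X{\left(-4 \right)} \right)} \right)}\right) = \left(-110 - 4 + 22 \cdot 15\right) \left(147 + \left(\left(-18 + 30 \cdot 10\right) - 2\right)\right) = \left(-110 - 4 + 330\right) \left(147 + \left(\left(-18 + 300\right) - 2\right)\right) = 216 \left(147 + \left(282 - 2\right)\right) = 216 \left(147 + 280\right) = 216 \cdot 427 = 92232$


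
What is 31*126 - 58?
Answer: 3848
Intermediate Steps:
31*126 - 58 = 3906 - 58 = 3848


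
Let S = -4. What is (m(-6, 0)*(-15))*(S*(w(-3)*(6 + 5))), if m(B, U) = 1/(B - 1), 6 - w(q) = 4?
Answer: -1320/7 ≈ -188.57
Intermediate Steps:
w(q) = 2 (w(q) = 6 - 1*4 = 6 - 4 = 2)
m(B, U) = 1/(-1 + B)
(m(-6, 0)*(-15))*(S*(w(-3)*(6 + 5))) = (-15/(-1 - 6))*(-8*(6 + 5)) = (-15/(-7))*(-8*11) = (-⅐*(-15))*(-4*22) = (15/7)*(-88) = -1320/7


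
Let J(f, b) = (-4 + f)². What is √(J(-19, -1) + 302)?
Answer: √831 ≈ 28.827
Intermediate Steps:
√(J(-19, -1) + 302) = √((-4 - 19)² + 302) = √((-23)² + 302) = √(529 + 302) = √831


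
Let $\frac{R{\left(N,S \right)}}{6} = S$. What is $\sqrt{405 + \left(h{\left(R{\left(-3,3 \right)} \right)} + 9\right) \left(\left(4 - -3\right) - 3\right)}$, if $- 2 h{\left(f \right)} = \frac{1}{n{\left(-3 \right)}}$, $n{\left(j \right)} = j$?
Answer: $\frac{5 \sqrt{159}}{3} \approx 21.016$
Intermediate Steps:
$R{\left(N,S \right)} = 6 S$
$h{\left(f \right)} = \frac{1}{6}$ ($h{\left(f \right)} = - \frac{1}{2 \left(-3\right)} = \left(- \frac{1}{2}\right) \left(- \frac{1}{3}\right) = \frac{1}{6}$)
$\sqrt{405 + \left(h{\left(R{\left(-3,3 \right)} \right)} + 9\right) \left(\left(4 - -3\right) - 3\right)} = \sqrt{405 + \left(\frac{1}{6} + 9\right) \left(\left(4 - -3\right) - 3\right)} = \sqrt{405 + \frac{55 \left(\left(4 + \left(-1 + 4\right)\right) - 3\right)}{6}} = \sqrt{405 + \frac{55 \left(\left(4 + 3\right) - 3\right)}{6}} = \sqrt{405 + \frac{55 \left(7 - 3\right)}{6}} = \sqrt{405 + \frac{55}{6} \cdot 4} = \sqrt{405 + \frac{110}{3}} = \sqrt{\frac{1325}{3}} = \frac{5 \sqrt{159}}{3}$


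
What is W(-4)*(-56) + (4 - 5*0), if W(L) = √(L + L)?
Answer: 4 - 112*I*√2 ≈ 4.0 - 158.39*I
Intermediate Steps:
W(L) = √2*√L (W(L) = √(2*L) = √2*√L)
W(-4)*(-56) + (4 - 5*0) = (√2*√(-4))*(-56) + (4 - 5*0) = (√2*(2*I))*(-56) + (4 + 0) = (2*I*√2)*(-56) + 4 = -112*I*√2 + 4 = 4 - 112*I*√2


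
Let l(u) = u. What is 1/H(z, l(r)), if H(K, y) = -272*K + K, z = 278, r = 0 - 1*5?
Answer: -1/75338 ≈ -1.3274e-5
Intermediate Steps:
r = -5 (r = 0 - 5 = -5)
H(K, y) = -271*K
1/H(z, l(r)) = 1/(-271*278) = 1/(-75338) = -1/75338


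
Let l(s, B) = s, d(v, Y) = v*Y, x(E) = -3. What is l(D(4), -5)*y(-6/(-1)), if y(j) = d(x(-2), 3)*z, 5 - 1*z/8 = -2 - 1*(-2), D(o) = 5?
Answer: -1800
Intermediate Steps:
d(v, Y) = Y*v
z = 40 (z = 40 - 8*(-2 - 1*(-2)) = 40 - 8*(-2 + 2) = 40 - 8*0 = 40 + 0 = 40)
y(j) = -360 (y(j) = (3*(-3))*40 = -9*40 = -360)
l(D(4), -5)*y(-6/(-1)) = 5*(-360) = -1800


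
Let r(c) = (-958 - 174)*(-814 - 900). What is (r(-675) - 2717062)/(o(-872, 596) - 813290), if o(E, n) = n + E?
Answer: 388407/406783 ≈ 0.95483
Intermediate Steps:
r(c) = 1940248 (r(c) = -1132*(-1714) = 1940248)
o(E, n) = E + n
(r(-675) - 2717062)/(o(-872, 596) - 813290) = (1940248 - 2717062)/((-872 + 596) - 813290) = -776814/(-276 - 813290) = -776814/(-813566) = -776814*(-1/813566) = 388407/406783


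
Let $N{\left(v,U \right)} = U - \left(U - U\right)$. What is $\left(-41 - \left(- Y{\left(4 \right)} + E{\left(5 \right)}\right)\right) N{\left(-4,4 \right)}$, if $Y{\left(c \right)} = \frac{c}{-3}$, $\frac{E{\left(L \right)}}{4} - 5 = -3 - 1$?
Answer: $- \frac{556}{3} \approx -185.33$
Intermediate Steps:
$E{\left(L \right)} = 4$ ($E{\left(L \right)} = 20 + 4 \left(-3 - 1\right) = 20 + 4 \left(-4\right) = 20 - 16 = 4$)
$N{\left(v,U \right)} = U$ ($N{\left(v,U \right)} = U - 0 = U + 0 = U$)
$Y{\left(c \right)} = - \frac{c}{3}$ ($Y{\left(c \right)} = c \left(- \frac{1}{3}\right) = - \frac{c}{3}$)
$\left(-41 - \left(- Y{\left(4 \right)} + E{\left(5 \right)}\right)\right) N{\left(-4,4 \right)} = \left(-41 - \frac{16}{3}\right) 4 = \left(- \frac{139}{3}\right) 4 = - \frac{556}{3}$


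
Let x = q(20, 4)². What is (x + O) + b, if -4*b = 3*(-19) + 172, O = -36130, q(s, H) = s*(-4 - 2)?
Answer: -87035/4 ≈ -21759.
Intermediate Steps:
q(s, H) = -6*s (q(s, H) = s*(-6) = -6*s)
x = 14400 (x = (-6*20)² = (-120)² = 14400)
b = -115/4 (b = -(3*(-19) + 172)/4 = -(-57 + 172)/4 = -¼*115 = -115/4 ≈ -28.750)
(x + O) + b = (14400 - 36130) - 115/4 = -21730 - 115/4 = -87035/4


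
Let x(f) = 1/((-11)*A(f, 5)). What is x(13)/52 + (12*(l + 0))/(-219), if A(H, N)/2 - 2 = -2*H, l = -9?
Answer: 988489/2004288 ≈ 0.49319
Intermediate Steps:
A(H, N) = 4 - 4*H (A(H, N) = 4 + 2*(-2*H) = 4 - 4*H)
x(f) = -1/(11*(4 - 4*f)) (x(f) = 1/((-11)*(4 - 4*f)) = -1/(11*(4 - 4*f)))
x(13)/52 + (12*(l + 0))/(-219) = (1/(44*(-1 + 13)))/52 + (12*(-9 + 0))/(-219) = ((1/44)/12)*(1/52) + (12*(-9))*(-1/219) = ((1/44)*(1/12))*(1/52) - 108*(-1/219) = (1/528)*(1/52) + 36/73 = 1/27456 + 36/73 = 988489/2004288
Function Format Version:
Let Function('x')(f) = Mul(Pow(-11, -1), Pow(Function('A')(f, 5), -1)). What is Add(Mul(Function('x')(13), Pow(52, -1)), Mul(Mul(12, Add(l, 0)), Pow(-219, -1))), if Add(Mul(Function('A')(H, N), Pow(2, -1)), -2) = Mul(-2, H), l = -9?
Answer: Rational(988489, 2004288) ≈ 0.49319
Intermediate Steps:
Function('A')(H, N) = Add(4, Mul(-4, H)) (Function('A')(H, N) = Add(4, Mul(2, Mul(-2, H))) = Add(4, Mul(-4, H)))
Function('x')(f) = Mul(Rational(-1, 11), Pow(Add(4, Mul(-4, f)), -1)) (Function('x')(f) = Mul(Pow(-11, -1), Pow(Add(4, Mul(-4, f)), -1)) = Mul(Rational(-1, 11), Pow(Add(4, Mul(-4, f)), -1)))
Add(Mul(Function('x')(13), Pow(52, -1)), Mul(Mul(12, Add(l, 0)), Pow(-219, -1))) = Add(Mul(Mul(Rational(1, 44), Pow(Add(-1, 13), -1)), Pow(52, -1)), Mul(Mul(12, Add(-9, 0)), Pow(-219, -1))) = Add(Mul(Mul(Rational(1, 44), Pow(12, -1)), Rational(1, 52)), Mul(Mul(12, -9), Rational(-1, 219))) = Add(Mul(Mul(Rational(1, 44), Rational(1, 12)), Rational(1, 52)), Mul(-108, Rational(-1, 219))) = Add(Mul(Rational(1, 528), Rational(1, 52)), Rational(36, 73)) = Add(Rational(1, 27456), Rational(36, 73)) = Rational(988489, 2004288)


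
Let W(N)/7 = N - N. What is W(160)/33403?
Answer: 0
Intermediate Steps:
W(N) = 0 (W(N) = 7*(N - N) = 7*0 = 0)
W(160)/33403 = 0/33403 = 0*(1/33403) = 0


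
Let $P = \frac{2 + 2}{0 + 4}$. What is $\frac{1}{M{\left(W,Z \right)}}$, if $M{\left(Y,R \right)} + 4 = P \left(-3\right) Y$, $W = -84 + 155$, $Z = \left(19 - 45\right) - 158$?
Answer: $- \frac{1}{217} \approx -0.0046083$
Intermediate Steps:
$P = 1$ ($P = \frac{4}{4} = 4 \cdot \frac{1}{4} = 1$)
$Z = -184$ ($Z = -26 - 158 = -184$)
$W = 71$
$M{\left(Y,R \right)} = -4 - 3 Y$ ($M{\left(Y,R \right)} = -4 + 1 \left(-3\right) Y = -4 - 3 Y$)
$\frac{1}{M{\left(W,Z \right)}} = \frac{1}{-4 - 213} = \frac{1}{-217} = - \frac{1}{217}$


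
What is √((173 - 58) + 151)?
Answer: √266 ≈ 16.310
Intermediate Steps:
√((173 - 58) + 151) = √(115 + 151) = √266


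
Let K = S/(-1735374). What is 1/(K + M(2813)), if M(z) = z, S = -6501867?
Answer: 578458/1629369643 ≈ 0.00035502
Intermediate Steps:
K = 2167289/578458 (K = -6501867/(-1735374) = -6501867*(-1/1735374) = 2167289/578458 ≈ 3.7467)
1/(K + M(2813)) = 1/(2167289/578458 + 2813) = 1/(1629369643/578458) = 578458/1629369643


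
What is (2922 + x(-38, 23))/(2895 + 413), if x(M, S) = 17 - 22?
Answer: 2917/3308 ≈ 0.88180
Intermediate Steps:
x(M, S) = -5
(2922 + x(-38, 23))/(2895 + 413) = (2922 - 5)/(2895 + 413) = 2917/3308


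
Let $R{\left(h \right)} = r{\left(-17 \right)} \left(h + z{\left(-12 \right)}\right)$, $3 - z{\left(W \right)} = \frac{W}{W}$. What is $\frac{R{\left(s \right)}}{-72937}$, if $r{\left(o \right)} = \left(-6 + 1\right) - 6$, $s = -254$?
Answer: $- \frac{2772}{72937} \approx -0.038005$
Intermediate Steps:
$z{\left(W \right)} = 2$ ($z{\left(W \right)} = 3 - \frac{W}{W} = 3 - 1 = 2$)
$r{\left(o \right)} = -11$ ($r{\left(o \right)} = -5 - 6 = -11$)
$R{\left(h \right)} = -22 - 11 h$ ($R{\left(h \right)} = - 11 \left(h + 2\right) = - 11 \left(2 + h\right) = -22 - 11 h$)
$\frac{R{\left(s \right)}}{-72937} = \frac{-22 - -2794}{-72937} = \left(-22 + 2794\right) \left(- \frac{1}{72937}\right) = 2772 \left(- \frac{1}{72937}\right) = - \frac{2772}{72937}$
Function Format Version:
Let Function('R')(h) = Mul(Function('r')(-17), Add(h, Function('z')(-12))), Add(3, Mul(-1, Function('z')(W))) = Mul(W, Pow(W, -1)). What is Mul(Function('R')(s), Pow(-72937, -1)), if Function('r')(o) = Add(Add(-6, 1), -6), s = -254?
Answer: Rational(-2772, 72937) ≈ -0.038005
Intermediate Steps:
Function('z')(W) = 2 (Function('z')(W) = Add(3, Mul(-1, Mul(W, Pow(W, -1)))) = Add(3, Mul(-1, 1)) = Add(3, -1) = 2)
Function('r')(o) = -11 (Function('r')(o) = Add(-5, -6) = -11)
Function('R')(h) = Add(-22, Mul(-11, h)) (Function('R')(h) = Mul(-11, Add(h, 2)) = Mul(-11, Add(2, h)) = Add(-22, Mul(-11, h)))
Mul(Function('R')(s), Pow(-72937, -1)) = Mul(Add(-22, Mul(-11, -254)), Pow(-72937, -1)) = Mul(Add(-22, 2794), Rational(-1, 72937)) = Mul(2772, Rational(-1, 72937)) = Rational(-2772, 72937)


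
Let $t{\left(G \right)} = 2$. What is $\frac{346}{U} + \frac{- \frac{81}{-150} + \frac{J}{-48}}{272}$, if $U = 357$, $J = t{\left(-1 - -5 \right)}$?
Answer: $\frac{1109293}{1142400} \approx 0.97102$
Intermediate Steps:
$J = 2$
$\frac{346}{U} + \frac{- \frac{81}{-150} + \frac{J}{-48}}{272} = \frac{346}{357} + \frac{- \frac{81}{-150} + \frac{2}{-48}}{272} = 346 \cdot \frac{1}{357} + \left(\left(-81\right) \left(- \frac{1}{150}\right) + 2 \left(- \frac{1}{48}\right)\right) \frac{1}{272} = \frac{346}{357} + \left(\frac{27}{50} - \frac{1}{24}\right) \frac{1}{272} = \frac{346}{357} + \frac{299}{600} \cdot \frac{1}{272} = \frac{346}{357} + \frac{299}{163200} = \frac{1109293}{1142400}$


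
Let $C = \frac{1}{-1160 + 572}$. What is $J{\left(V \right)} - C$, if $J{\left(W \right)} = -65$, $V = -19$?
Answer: $- \frac{38219}{588} \approx -64.998$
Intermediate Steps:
$C = - \frac{1}{588}$ ($C = \frac{1}{-588} = - \frac{1}{588} \approx -0.0017007$)
$J{\left(V \right)} - C = -65 - - \frac{1}{588} = -65 + \frac{1}{588} = - \frac{38219}{588}$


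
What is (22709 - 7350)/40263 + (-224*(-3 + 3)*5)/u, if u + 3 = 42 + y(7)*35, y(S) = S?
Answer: 15359/40263 ≈ 0.38147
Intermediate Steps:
u = 284 (u = -3 + (42 + 7*35) = -3 + (42 + 245) = -3 + 287 = 284)
(22709 - 7350)/40263 + (-224*(-3 + 3)*5)/u = (22709 - 7350)/40263 - 224*(-3 + 3)*5/284 = 15359*(1/40263) - 0*5*(1/284) = 15359/40263 - 224*0*(1/284) = 15359/40263 + 0*(1/284) = 15359/40263 + 0 = 15359/40263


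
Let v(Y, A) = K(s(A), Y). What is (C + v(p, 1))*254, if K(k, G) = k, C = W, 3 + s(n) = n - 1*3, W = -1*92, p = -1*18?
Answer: -24638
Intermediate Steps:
p = -18
W = -92
s(n) = -6 + n (s(n) = -3 + (n - 1*3) = -3 + (n - 3) = -3 + (-3 + n) = -6 + n)
C = -92
v(Y, A) = -6 + A
(C + v(p, 1))*254 = (-92 + (-6 + 1))*254 = (-92 - 5)*254 = -97*254 = -24638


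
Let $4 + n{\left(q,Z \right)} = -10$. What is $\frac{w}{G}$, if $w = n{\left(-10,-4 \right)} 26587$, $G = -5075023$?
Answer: $\frac{372218}{5075023} \approx 0.073343$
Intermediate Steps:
$n{\left(q,Z \right)} = -14$ ($n{\left(q,Z \right)} = -4 - 10 = -14$)
$w = -372218$ ($w = \left(-14\right) 26587 = -372218$)
$\frac{w}{G} = - \frac{372218}{-5075023} = \left(-372218\right) \left(- \frac{1}{5075023}\right) = \frac{372218}{5075023}$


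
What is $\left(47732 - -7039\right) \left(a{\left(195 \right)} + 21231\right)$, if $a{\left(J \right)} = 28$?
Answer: $1164376689$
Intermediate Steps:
$\left(47732 - -7039\right) \left(a{\left(195 \right)} + 21231\right) = \left(47732 - -7039\right) \left(28 + 21231\right) = \left(47732 + \left(-6980 + 14019\right)\right) 21259 = \left(47732 + 7039\right) 21259 = 54771 \cdot 21259 = 1164376689$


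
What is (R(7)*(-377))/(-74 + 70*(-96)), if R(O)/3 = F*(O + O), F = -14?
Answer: -110838/3397 ≈ -32.628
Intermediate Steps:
R(O) = -84*O (R(O) = 3*(-14*(O + O)) = 3*(-28*O) = -84*O)
(R(7)*(-377))/(-74 + 70*(-96)) = (-84*7*(-377))/(-74 + 70*(-96)) = (-588*(-377))/(-74 - 6720) = 221676/(-6794) = 221676*(-1/6794) = -110838/3397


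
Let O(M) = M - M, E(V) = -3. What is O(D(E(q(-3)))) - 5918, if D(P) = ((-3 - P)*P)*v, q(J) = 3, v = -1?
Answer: -5918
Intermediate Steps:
D(P) = -P*(-3 - P) (D(P) = ((-3 - P)*P)*(-1) = (P*(-3 - P))*(-1) = -P*(-3 - P))
O(M) = 0
O(D(E(q(-3)))) - 5918 = 0 - 5918 = -5918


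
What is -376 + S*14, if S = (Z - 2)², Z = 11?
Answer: 758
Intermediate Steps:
S = 81 (S = (11 - 2)² = 9² = 81)
-376 + S*14 = -376 + 81*14 = -376 + 1134 = 758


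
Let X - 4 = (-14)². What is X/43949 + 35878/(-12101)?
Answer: -1574382022/531826849 ≈ -2.9603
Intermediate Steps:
X = 200 (X = 4 + (-14)² = 4 + 196 = 200)
X/43949 + 35878/(-12101) = 200/43949 + 35878/(-12101) = 200*(1/43949) + 35878*(-1/12101) = 200/43949 - 35878/12101 = -1574382022/531826849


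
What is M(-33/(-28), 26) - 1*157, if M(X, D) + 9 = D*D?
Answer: 510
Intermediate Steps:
M(X, D) = -9 + D**2 (M(X, D) = -9 + D*D = -9 + D**2)
M(-33/(-28), 26) - 1*157 = (-9 + 26**2) - 1*157 = (-9 + 676) - 157 = 667 - 157 = 510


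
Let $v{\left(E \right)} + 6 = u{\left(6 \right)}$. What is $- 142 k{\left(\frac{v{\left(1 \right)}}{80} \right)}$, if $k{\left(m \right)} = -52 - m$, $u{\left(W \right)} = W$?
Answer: $7384$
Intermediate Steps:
$v{\left(E \right)} = 0$ ($v{\left(E \right)} = -6 + 6 = 0$)
$- 142 k{\left(\frac{v{\left(1 \right)}}{80} \right)} = - 142 \left(-52 - \frac{0}{80}\right) = - 142 \left(-52 - 0 \cdot \frac{1}{80}\right) = - 142 \left(-52 - 0\right) = - 142 \left(-52 + 0\right) = \left(-142\right) \left(-52\right) = 7384$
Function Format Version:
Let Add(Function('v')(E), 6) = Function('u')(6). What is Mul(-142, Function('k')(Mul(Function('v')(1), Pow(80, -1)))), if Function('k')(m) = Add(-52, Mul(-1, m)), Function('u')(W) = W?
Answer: 7384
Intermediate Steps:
Function('v')(E) = 0 (Function('v')(E) = Add(-6, 6) = 0)
Mul(-142, Function('k')(Mul(Function('v')(1), Pow(80, -1)))) = Mul(-142, Add(-52, Mul(-1, Mul(0, Pow(80, -1))))) = Mul(-142, Add(-52, Mul(-1, Mul(0, Rational(1, 80))))) = Mul(-142, Add(-52, Mul(-1, 0))) = Mul(-142, Add(-52, 0)) = Mul(-142, -52) = 7384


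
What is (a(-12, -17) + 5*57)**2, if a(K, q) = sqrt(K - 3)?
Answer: (285 + I*sqrt(15))**2 ≈ 81210.0 + 2207.6*I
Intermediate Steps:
a(K, q) = sqrt(-3 + K)
(a(-12, -17) + 5*57)**2 = (sqrt(-3 - 12) + 5*57)**2 = (sqrt(-15) + 285)**2 = (I*sqrt(15) + 285)**2 = (285 + I*sqrt(15))**2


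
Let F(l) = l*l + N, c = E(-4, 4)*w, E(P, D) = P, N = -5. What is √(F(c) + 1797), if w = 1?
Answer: 4*√113 ≈ 42.521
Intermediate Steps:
c = -4 (c = -4*1 = -4)
F(l) = -5 + l² (F(l) = l*l - 5 = l² - 5 = -5 + l²)
√(F(c) + 1797) = √((-5 + (-4)²) + 1797) = √((-5 + 16) + 1797) = √(11 + 1797) = √1808 = 4*√113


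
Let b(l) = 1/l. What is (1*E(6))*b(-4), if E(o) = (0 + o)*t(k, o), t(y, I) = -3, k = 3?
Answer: 9/2 ≈ 4.5000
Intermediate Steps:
E(o) = -3*o (E(o) = (0 + o)*(-3) = o*(-3) = -3*o)
(1*E(6))*b(-4) = (1*(-3*6))/(-4) = (1*(-18))*(-¼) = -18*(-¼) = 9/2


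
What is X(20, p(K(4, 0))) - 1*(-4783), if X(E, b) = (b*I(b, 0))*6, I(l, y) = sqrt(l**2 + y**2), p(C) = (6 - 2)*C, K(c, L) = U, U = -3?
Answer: 3919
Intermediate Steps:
K(c, L) = -3
p(C) = 4*C
X(E, b) = 6*b*sqrt(b**2) (X(E, b) = (b*sqrt(b**2 + 0**2))*6 = (b*sqrt(b**2 + 0))*6 = (b*sqrt(b**2))*6 = 6*b*sqrt(b**2))
X(20, p(K(4, 0))) - 1*(-4783) = 6*(4*(-3))*sqrt((4*(-3))**2) - 1*(-4783) = 6*(-12)*sqrt((-12)**2) + 4783 = 6*(-12)*sqrt(144) + 4783 = 6*(-12)*12 + 4783 = -864 + 4783 = 3919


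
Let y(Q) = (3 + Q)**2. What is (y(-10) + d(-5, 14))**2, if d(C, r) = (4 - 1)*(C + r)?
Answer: 5776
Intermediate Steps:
d(C, r) = 3*C + 3*r (d(C, r) = 3*(C + r) = 3*C + 3*r)
(y(-10) + d(-5, 14))**2 = ((3 - 10)**2 + (3*(-5) + 3*14))**2 = ((-7)**2 + (-15 + 42))**2 = (49 + 27)**2 = 76**2 = 5776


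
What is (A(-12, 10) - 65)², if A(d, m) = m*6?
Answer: 25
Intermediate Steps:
A(d, m) = 6*m
(A(-12, 10) - 65)² = (6*10 - 65)² = (60 - 65)² = (-5)² = 25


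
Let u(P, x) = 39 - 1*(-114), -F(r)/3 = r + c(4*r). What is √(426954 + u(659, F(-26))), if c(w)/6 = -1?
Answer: √427107 ≈ 653.53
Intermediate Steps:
c(w) = -6 (c(w) = 6*(-1) = -6)
F(r) = 18 - 3*r (F(r) = -3*(r - 6) = -3*(-6 + r) = 18 - 3*r)
u(P, x) = 153 (u(P, x) = 39 + 114 = 153)
√(426954 + u(659, F(-26))) = √(426954 + 153) = √427107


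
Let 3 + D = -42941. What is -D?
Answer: 42944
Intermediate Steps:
D = -42944 (D = -3 - 42941 = -42944)
-D = -1*(-42944) = 42944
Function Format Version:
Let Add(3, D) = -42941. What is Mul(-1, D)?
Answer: 42944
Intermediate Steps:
D = -42944 (D = Add(-3, -42941) = -42944)
Mul(-1, D) = Mul(-1, -42944) = 42944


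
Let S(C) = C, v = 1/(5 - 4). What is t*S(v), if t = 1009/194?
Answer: 1009/194 ≈ 5.2010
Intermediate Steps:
t = 1009/194 (t = 1009*(1/194) = 1009/194 ≈ 5.2010)
v = 1 (v = 1/1 = 1)
t*S(v) = (1009/194)*1 = 1009/194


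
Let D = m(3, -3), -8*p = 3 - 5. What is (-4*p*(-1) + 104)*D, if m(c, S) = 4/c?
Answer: 140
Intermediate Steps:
p = ¼ (p = -(3 - 5)/8 = -⅛*(-2) = ¼ ≈ 0.25000)
D = 4/3 ≈ 1.3333
(-4*p*(-1) + 104)*D = (-4*¼*(-1) + 104)*(4/3) = (-1*(-1) + 104)*(4/3) = (1 + 104)*(4/3) = 105*(4/3) = 140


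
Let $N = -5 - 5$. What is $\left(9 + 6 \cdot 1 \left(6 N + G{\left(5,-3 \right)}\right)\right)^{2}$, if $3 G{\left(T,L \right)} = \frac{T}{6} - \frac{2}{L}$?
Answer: $121104$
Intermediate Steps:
$N = -10$
$G{\left(T,L \right)} = - \frac{2}{3 L} + \frac{T}{18}$ ($G{\left(T,L \right)} = \frac{\frac{T}{6} - \frac{2}{L}}{3} = \frac{- \frac{2}{L} + \frac{T}{6}}{3} = - \frac{2}{3 L} + \frac{T}{18}$)
$\left(9 + 6 \cdot 1 \left(6 N + G{\left(5,-3 \right)}\right)\right)^{2} = \left(9 + 6 \cdot 1 \left(6 \left(-10\right) + \frac{-12 - 15}{18 \left(-3\right)}\right)\right)^{2} = \left(9 + 6 \left(-60 + \frac{1}{18} \left(- \frac{1}{3}\right) \left(-12 - 15\right)\right)\right)^{2} = \left(9 + 6 \left(-60 + \frac{1}{18} \left(- \frac{1}{3}\right) \left(-27\right)\right)\right)^{2} = \left(9 + 6 \left(-60 + \frac{1}{2}\right)\right)^{2} = \left(9 + 6 \left(- \frac{119}{2}\right)\right)^{2} = \left(9 - 357\right)^{2} = \left(-348\right)^{2} = 121104$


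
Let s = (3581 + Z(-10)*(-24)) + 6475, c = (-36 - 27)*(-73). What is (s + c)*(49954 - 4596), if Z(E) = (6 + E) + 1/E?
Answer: 3345923586/5 ≈ 6.6919e+8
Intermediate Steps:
c = 4599 (c = -63*(-73) = 4599)
Z(E) = 6 + E + 1/E
s = 50772/5 (s = (3581 + (6 - 10 + 1/(-10))*(-24)) + 6475 = (3581 + (6 - 10 - 1/10)*(-24)) + 6475 = (3581 - 41/10*(-24)) + 6475 = (3581 + 492/5) + 6475 = 18397/5 + 6475 = 50772/5 ≈ 10154.)
(s + c)*(49954 - 4596) = (50772/5 + 4599)*(49954 - 4596) = (73767/5)*45358 = 3345923586/5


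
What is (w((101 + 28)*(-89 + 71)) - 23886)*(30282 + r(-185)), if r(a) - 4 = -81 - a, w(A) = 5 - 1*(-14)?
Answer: -725318130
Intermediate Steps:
w(A) = 19 (w(A) = 5 + 14 = 19)
r(a) = -77 - a (r(a) = 4 + (-81 - a) = -77 - a)
(w((101 + 28)*(-89 + 71)) - 23886)*(30282 + r(-185)) = (19 - 23886)*(30282 + (-77 - 1*(-185))) = -23867*(30282 + (-77 + 185)) = -23867*(30282 + 108) = -23867*30390 = -725318130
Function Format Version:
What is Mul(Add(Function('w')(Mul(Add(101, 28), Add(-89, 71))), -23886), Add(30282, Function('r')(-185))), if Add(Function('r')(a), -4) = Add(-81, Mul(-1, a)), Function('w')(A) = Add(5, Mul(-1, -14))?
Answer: -725318130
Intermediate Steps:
Function('w')(A) = 19 (Function('w')(A) = Add(5, 14) = 19)
Function('r')(a) = Add(-77, Mul(-1, a)) (Function('r')(a) = Add(4, Add(-81, Mul(-1, a))) = Add(-77, Mul(-1, a)))
Mul(Add(Function('w')(Mul(Add(101, 28), Add(-89, 71))), -23886), Add(30282, Function('r')(-185))) = Mul(Add(19, -23886), Add(30282, Add(-77, Mul(-1, -185)))) = Mul(-23867, Add(30282, Add(-77, 185))) = Mul(-23867, Add(30282, 108)) = Mul(-23867, 30390) = -725318130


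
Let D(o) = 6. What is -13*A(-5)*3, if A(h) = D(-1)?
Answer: -234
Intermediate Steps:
A(h) = 6
-13*A(-5)*3 = -13*6*3 = -78*3 = -234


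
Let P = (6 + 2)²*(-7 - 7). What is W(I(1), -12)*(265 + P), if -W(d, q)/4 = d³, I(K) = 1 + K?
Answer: 20192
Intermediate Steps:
W(d, q) = -4*d³
P = -896 (P = 8²*(-14) = 64*(-14) = -896)
W(I(1), -12)*(265 + P) = (-4*(1 + 1)³)*(265 - 896) = -4*2³*(-631) = -4*8*(-631) = -32*(-631) = 20192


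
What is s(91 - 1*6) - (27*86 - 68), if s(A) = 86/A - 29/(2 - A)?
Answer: -15892367/7055 ≈ -2252.6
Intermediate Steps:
s(A) = -29/(2 - A) + 86/A
s(91 - 1*6) - (27*86 - 68) = (-172 + 115*(91 - 1*6))/((91 - 1*6)*(-2 + (91 - 1*6))) - (27*86 - 68) = (-172 + 115*(91 - 6))/((91 - 6)*(-2 + (91 - 6))) - (2322 - 68) = (-172 + 115*85)/(85*(-2 + 85)) - 1*2254 = (1/85)*(-172 + 9775)/83 - 2254 = (1/85)*(1/83)*9603 - 2254 = 9603/7055 - 2254 = -15892367/7055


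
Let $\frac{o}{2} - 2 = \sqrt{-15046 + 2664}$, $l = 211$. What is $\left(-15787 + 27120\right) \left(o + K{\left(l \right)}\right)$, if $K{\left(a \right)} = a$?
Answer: $2436595 + 22666 i \sqrt{12382} \approx 2.4366 \cdot 10^{6} + 2.5221 \cdot 10^{6} i$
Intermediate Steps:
$o = 4 + 2 i \sqrt{12382}$ ($o = 4 + 2 \sqrt{-15046 + 2664} = 4 + 2 \sqrt{-12382} = 4 + 2 i \sqrt{12382} \approx 4.0 + 222.55 i$)
$\left(-15787 + 27120\right) \left(o + K{\left(l \right)}\right) = \left(-15787 + 27120\right) \left(\left(4 + 2 i \sqrt{12382}\right) + 211\right) = 11333 \left(215 + 2 i \sqrt{12382}\right) = 2436595 + 22666 i \sqrt{12382}$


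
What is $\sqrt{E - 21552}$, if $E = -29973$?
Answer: $15 i \sqrt{229} \approx 226.99 i$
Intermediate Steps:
$\sqrt{E - 21552} = \sqrt{-29973 - 21552} = \sqrt{-51525} = 15 i \sqrt{229}$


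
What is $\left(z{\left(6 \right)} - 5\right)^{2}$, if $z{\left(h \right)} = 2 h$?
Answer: $49$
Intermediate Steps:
$\left(z{\left(6 \right)} - 5\right)^{2} = \left(2 \cdot 6 - 5\right)^{2} = \left(12 - 5\right)^{2} = 7^{2} = 49$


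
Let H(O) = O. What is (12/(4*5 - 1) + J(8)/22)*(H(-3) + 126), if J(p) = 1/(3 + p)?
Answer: 359529/4598 ≈ 78.193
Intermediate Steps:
(12/(4*5 - 1) + J(8)/22)*(H(-3) + 126) = (12/(4*5 - 1) + 1/((3 + 8)*22))*(-3 + 126) = (12/(20 - 1) + (1/22)/11)*123 = (12/19 + (1/11)*(1/22))*123 = (12*(1/19) + 1/242)*123 = (12/19 + 1/242)*123 = (2923/4598)*123 = 359529/4598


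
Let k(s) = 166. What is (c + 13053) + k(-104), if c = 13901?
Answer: 27120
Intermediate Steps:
(c + 13053) + k(-104) = (13901 + 13053) + 166 = 26954 + 166 = 27120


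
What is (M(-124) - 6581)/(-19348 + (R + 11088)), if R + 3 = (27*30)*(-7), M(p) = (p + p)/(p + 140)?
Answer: 13193/27866 ≈ 0.47344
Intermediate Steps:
M(p) = 2*p/(140 + p) (M(p) = (2*p)/(140 + p) = 2*p/(140 + p))
R = -5673 (R = -3 + (27*30)*(-7) = -3 + 810*(-7) = -3 - 5670 = -5673)
(M(-124) - 6581)/(-19348 + (R + 11088)) = (2*(-124)/(140 - 124) - 6581)/(-19348 + (-5673 + 11088)) = (2*(-124)/16 - 6581)/(-19348 + 5415) = (2*(-124)*(1/16) - 6581)/(-13933) = (-31/2 - 6581)*(-1/13933) = -13193/2*(-1/13933) = 13193/27866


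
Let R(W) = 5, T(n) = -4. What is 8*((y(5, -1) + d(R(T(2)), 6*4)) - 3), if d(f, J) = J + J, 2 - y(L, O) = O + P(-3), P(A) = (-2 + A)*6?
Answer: 624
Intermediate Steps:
P(A) = -12 + 6*A
y(L, O) = 32 - O (y(L, O) = 2 - (O + (-12 + 6*(-3))) = 2 - (O + (-12 - 18)) = 2 - (O - 30) = 2 - (-30 + O) = 2 + (30 - O) = 32 - O)
d(f, J) = 2*J
8*((y(5, -1) + d(R(T(2)), 6*4)) - 3) = 8*(((32 - 1*(-1)) + 2*(6*4)) - 3) = 8*(((32 + 1) + 2*24) - 3) = 8*((33 + 48) - 3) = 8*(81 - 3) = 8*78 = 624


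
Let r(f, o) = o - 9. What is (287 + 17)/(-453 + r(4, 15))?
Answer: -304/447 ≈ -0.68009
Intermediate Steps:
r(f, o) = -9 + o
(287 + 17)/(-453 + r(4, 15)) = (287 + 17)/(-453 + (-9 + 15)) = 304/(-453 + 6) = 304/(-447) = 304*(-1/447) = -304/447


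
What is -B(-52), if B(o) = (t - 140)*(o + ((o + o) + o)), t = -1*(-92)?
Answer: -9984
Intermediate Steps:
t = 92
B(o) = -192*o (B(o) = (92 - 140)*(o + ((o + o) + o)) = -48*(o + (2*o + o)) = -48*(o + 3*o) = -192*o)
-B(-52) = -(-192)*(-52) = -1*9984 = -9984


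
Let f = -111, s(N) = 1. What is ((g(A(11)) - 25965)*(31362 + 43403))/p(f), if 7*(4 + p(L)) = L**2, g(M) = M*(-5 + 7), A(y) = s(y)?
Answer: -715150835/647 ≈ -1.1053e+6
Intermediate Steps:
A(y) = 1
g(M) = 2*M (g(M) = M*2 = 2*M)
p(L) = -4 + L**2/7
((g(A(11)) - 25965)*(31362 + 43403))/p(f) = ((2*1 - 25965)*(31362 + 43403))/(-4 + (1/7)*(-111)**2) = ((2 - 25965)*74765)/(-4 + (1/7)*12321) = (-25963*74765)/(-4 + 12321/7) = -1941123695/12293/7 = -1941123695*7/12293 = -715150835/647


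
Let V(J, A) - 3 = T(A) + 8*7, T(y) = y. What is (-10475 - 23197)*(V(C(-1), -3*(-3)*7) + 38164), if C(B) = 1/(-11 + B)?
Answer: -1289166192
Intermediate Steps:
V(J, A) = 59 + A (V(J, A) = 3 + (A + 8*7) = 3 + (A + 56) = 3 + (56 + A) = 59 + A)
(-10475 - 23197)*(V(C(-1), -3*(-3)*7) + 38164) = (-10475 - 23197)*((59 - 3*(-3)*7) + 38164) = -33672*((59 + 9*7) + 38164) = -33672*((59 + 63) + 38164) = -33672*(122 + 38164) = -33672*38286 = -1289166192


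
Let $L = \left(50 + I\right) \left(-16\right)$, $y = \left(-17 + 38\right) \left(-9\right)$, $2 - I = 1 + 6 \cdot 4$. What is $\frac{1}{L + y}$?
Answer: $- \frac{1}{621} \approx -0.0016103$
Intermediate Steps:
$I = -23$ ($I = 2 - \left(1 + 6 \cdot 4\right) = 2 - \left(1 + 24\right) = 2 - 25 = -23$)
$y = -189$ ($y = 21 \left(-9\right) = -189$)
$L = -432$ ($L = \left(50 - 23\right) \left(-16\right) = 27 \left(-16\right) = -432$)
$\frac{1}{L + y} = \frac{1}{-432 - 189} = \frac{1}{-621} = - \frac{1}{621}$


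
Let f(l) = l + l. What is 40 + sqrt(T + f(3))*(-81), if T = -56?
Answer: 40 - 405*I*sqrt(2) ≈ 40.0 - 572.76*I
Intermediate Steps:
f(l) = 2*l
40 + sqrt(T + f(3))*(-81) = 40 + sqrt(-56 + 2*3)*(-81) = 40 + sqrt(-56 + 6)*(-81) = 40 + sqrt(-50)*(-81) = 40 + (5*I*sqrt(2))*(-81) = 40 - 405*I*sqrt(2)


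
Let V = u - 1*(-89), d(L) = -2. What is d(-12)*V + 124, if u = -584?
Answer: 1114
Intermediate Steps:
V = -495 (V = -584 - 1*(-89) = -584 + 89 = -495)
d(-12)*V + 124 = -2*(-495) + 124 = 990 + 124 = 1114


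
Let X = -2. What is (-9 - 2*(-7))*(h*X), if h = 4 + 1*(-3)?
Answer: -10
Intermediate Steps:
h = 1 (h = 4 - 3 = 1)
(-9 - 2*(-7))*(h*X) = (-9 - 2*(-7))*(1*(-2)) = (-9 + 14)*(-2) = 5*(-2) = -10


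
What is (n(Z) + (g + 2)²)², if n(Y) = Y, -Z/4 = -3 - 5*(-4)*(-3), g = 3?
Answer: 76729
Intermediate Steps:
Z = 252 (Z = -4*(-3 - 5*(-4)*(-3)) = -4*(-3 + 20*(-3)) = -4*(-3 - 60) = -4*(-63) = 252)
(n(Z) + (g + 2)²)² = (252 + (3 + 2)²)² = (252 + 5²)² = (252 + 25)² = 277² = 76729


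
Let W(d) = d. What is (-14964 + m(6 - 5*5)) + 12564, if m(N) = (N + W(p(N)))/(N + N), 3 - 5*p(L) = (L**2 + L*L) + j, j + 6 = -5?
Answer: -455197/190 ≈ -2395.8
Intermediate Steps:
j = -11 (j = -6 - 5 = -11)
p(L) = 14/5 - 2*L**2/5 (p(L) = 3/5 - ((L**2 + L*L) - 11)/5 = 3/5 - ((L**2 + L**2) - 11)/5 = 3/5 - (2*L**2 - 11)/5 = 3/5 - (-11 + 2*L**2)/5 = 3/5 + (11/5 - 2*L**2/5) = 14/5 - 2*L**2/5)
m(N) = (14/5 + N - 2*N**2/5)/(2*N) (m(N) = (N + (14/5 - 2*N**2/5))/(N + N) = (14/5 + N - 2*N**2/5)/((2*N)) = (14/5 + N - 2*N**2/5)*(1/(2*N)) = (14/5 + N - 2*N**2/5)/(2*N))
(-14964 + m(6 - 5*5)) + 12564 = (-14964 + (1/2 - (6 - 5*5)/5 + 7/(5*(6 - 5*5)))) + 12564 = (-14964 + (1/2 - (6 - 25)/5 + 7/(5*(6 - 25)))) + 12564 = (-14964 + (1/2 - 1/5*(-19) + (7/5)/(-19))) + 12564 = (-14964 + (1/2 + 19/5 + (7/5)*(-1/19))) + 12564 = (-14964 + (1/2 + 19/5 - 7/95)) + 12564 = (-14964 + 803/190) + 12564 = -2842357/190 + 12564 = -455197/190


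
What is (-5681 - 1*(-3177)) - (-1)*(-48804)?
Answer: -51308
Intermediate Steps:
(-5681 - 1*(-3177)) - (-1)*(-48804) = (-5681 + 3177) - 1*48804 = -2504 - 48804 = -51308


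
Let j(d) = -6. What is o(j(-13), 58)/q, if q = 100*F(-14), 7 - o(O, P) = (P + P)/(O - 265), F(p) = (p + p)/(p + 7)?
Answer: 2013/108400 ≈ 0.018570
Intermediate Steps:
F(p) = 2*p/(7 + p) (F(p) = (2*p)/(7 + p) = 2*p/(7 + p))
o(O, P) = 7 - 2*P/(-265 + O) (o(O, P) = 7 - (P + P)/(O - 265) = 7 - 2*P/(-265 + O))
q = 400 (q = 100*(2*(-14)/(7 - 14)) = 100*(2*(-14)/(-7)) = 100*(2*(-14)*(-⅐)) = 100*4 = 400)
o(j(-13), 58)/q = ((-1855 - 2*58 + 7*(-6))/(-265 - 6))/400 = ((-1855 - 116 - 42)/(-271))*(1/400) = -1/271*(-2013)*(1/400) = (2013/271)*(1/400) = 2013/108400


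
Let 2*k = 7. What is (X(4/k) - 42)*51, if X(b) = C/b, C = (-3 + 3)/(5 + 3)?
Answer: -2142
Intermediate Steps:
C = 0 (C = 0/8 = 0*(⅛) = 0)
k = 7/2 (k = (½)*7 = 7/2 ≈ 3.5000)
X(b) = 0 (X(b) = 0/b = 0)
(X(4/k) - 42)*51 = (0 - 42)*51 = -42*51 = -2142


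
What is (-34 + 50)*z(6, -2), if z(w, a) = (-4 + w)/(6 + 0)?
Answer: 16/3 ≈ 5.3333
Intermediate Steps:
z(w, a) = -2/3 + w/6 (z(w, a) = (-4 + w)/6 = (-4 + w)*(1/6) = -2/3 + w/6)
(-34 + 50)*z(6, -2) = (-34 + 50)*(-2/3 + (1/6)*6) = 16*(-2/3 + 1) = 16*(1/3) = 16/3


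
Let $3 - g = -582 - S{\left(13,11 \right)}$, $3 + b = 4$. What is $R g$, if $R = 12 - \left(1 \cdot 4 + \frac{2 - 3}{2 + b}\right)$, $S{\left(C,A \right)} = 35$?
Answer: $\frac{15500}{3} \approx 5166.7$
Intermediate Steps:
$b = 1$ ($b = -3 + 4 = 1$)
$R = \frac{25}{3}$ ($R = 12 - \left(1 \cdot 4 + \frac{2 - 3}{2 + 1}\right) = 12 - \left(4 - \frac{1}{3}\right) = 12 - \frac{11}{3} = \frac{25}{3} \approx 8.3333$)
$g = 620$ ($g = 3 - \left(-582 - 35\right) = 3 - -617 = 3 + 617 = 620$)
$R g = \frac{25}{3} \cdot 620 = \frac{15500}{3}$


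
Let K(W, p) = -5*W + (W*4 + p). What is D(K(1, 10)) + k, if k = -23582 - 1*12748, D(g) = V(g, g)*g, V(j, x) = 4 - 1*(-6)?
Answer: -36240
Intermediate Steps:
K(W, p) = p - W (K(W, p) = -5*W + (4*W + p) = -5*W + (p + 4*W) = p - W)
V(j, x) = 10 (V(j, x) = 4 + 6 = 10)
D(g) = 10*g
k = -36330 (k = -23582 - 12748 = -36330)
D(K(1, 10)) + k = 10*(10 - 1*1) - 36330 = 10*(10 - 1) - 36330 = 10*9 - 36330 = 90 - 36330 = -36240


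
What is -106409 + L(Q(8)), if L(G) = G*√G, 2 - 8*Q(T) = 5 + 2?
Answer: -106409 - 5*I*√10/32 ≈ -1.0641e+5 - 0.49411*I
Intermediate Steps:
Q(T) = -5/8 (Q(T) = ¼ - (5 + 2)/8 = ¼ - ⅛*7 = ¼ - 7/8 = -5/8)
L(G) = G^(3/2)
-106409 + L(Q(8)) = -106409 + (-5/8)^(3/2) = -106409 - 5*I*√10/32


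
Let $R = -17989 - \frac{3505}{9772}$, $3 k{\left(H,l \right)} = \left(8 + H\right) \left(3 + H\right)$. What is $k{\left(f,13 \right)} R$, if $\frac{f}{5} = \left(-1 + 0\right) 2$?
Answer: $- \frac{175792013}{2094} \approx -83950.0$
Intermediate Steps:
$f = -10$ ($f = 5 \left(-1 + 0\right) 2 = 5 \left(\left(-1\right) 2\right) = 5 \left(-2\right) = -10$)
$k{\left(H,l \right)} = \frac{\left(3 + H\right) \left(8 + H\right)}{3}$ ($k{\left(H,l \right)} = \frac{\left(8 + H\right) \left(3 + H\right)}{3} = \frac{\left(3 + H\right) \left(8 + H\right)}{3}$)
$R = - \frac{175792013}{9772}$ ($R = -17989 - 3505 \cdot \frac{1}{9772} = -17989 - \frac{3505}{9772} = - \frac{175792013}{9772} \approx -17989.0$)
$k{\left(f,13 \right)} R = \left(8 + \frac{\left(-10\right)^{2}}{3} + \frac{11}{3} \left(-10\right)\right) \left(- \frac{175792013}{9772}\right) = \left(8 + \frac{1}{3} \cdot 100 - \frac{110}{3}\right) \left(- \frac{175792013}{9772}\right) = \left(8 + \frac{100}{3} - \frac{110}{3}\right) \left(- \frac{175792013}{9772}\right) = \frac{14}{3} \left(- \frac{175792013}{9772}\right) = - \frac{175792013}{2094}$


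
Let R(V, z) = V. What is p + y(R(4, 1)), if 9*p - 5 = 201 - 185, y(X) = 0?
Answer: 7/3 ≈ 2.3333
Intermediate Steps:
p = 7/3 (p = 5/9 + (201 - 185)/9 = 5/9 + (⅑)*16 = 5/9 + 16/9 = 7/3 ≈ 2.3333)
p + y(R(4, 1)) = 7/3 + 0 = 7/3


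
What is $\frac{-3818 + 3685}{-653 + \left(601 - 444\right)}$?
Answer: $\frac{133}{496} \approx 0.26815$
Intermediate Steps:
$\frac{-3818 + 3685}{-653 + \left(601 - 444\right)} = - \frac{133}{-653 + \left(601 - 444\right)} = - \frac{133}{-653 + 157} = - \frac{133}{-496} = \left(-133\right) \left(- \frac{1}{496}\right) = \frac{133}{496}$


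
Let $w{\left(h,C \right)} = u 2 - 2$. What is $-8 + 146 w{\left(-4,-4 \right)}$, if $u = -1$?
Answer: $-592$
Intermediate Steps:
$w{\left(h,C \right)} = -4$ ($w{\left(h,C \right)} = \left(-1\right) 2 - 2 = -2 - 2 = -4$)
$-8 + 146 w{\left(-4,-4 \right)} = -8 + 146 \left(-4\right) = -8 - 584 = -592$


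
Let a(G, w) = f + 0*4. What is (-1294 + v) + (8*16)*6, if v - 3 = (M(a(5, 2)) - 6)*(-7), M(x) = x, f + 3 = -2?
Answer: -446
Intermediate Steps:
f = -5 (f = -3 - 2 = -5)
a(G, w) = -5 (a(G, w) = -5 + 0*4 = -5 + 0 = -5)
v = 80 (v = 3 + (-5 - 6)*(-7) = 3 - 11*(-7) = 3 + 77 = 80)
(-1294 + v) + (8*16)*6 = (-1294 + 80) + (8*16)*6 = -1214 + 128*6 = -1214 + 768 = -446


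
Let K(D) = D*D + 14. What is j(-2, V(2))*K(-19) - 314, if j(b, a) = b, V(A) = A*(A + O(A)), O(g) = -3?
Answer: -1064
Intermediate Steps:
K(D) = 14 + D**2 (K(D) = D**2 + 14 = 14 + D**2)
V(A) = A*(-3 + A) (V(A) = A*(A - 3) = A*(-3 + A))
j(-2, V(2))*K(-19) - 314 = -2*(14 + (-19)**2) - 314 = -2*(14 + 361) - 314 = -2*375 - 314 = -750 - 314 = -1064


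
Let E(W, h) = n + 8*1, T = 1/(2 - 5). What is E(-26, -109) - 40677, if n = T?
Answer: -122008/3 ≈ -40669.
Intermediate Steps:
T = -1/3 (T = 1/(-3) = -1/3 ≈ -0.33333)
n = -1/3 ≈ -0.33333
E(W, h) = 23/3 (E(W, h) = -1/3 + 8*1 = -1/3 + 8 = 23/3)
E(-26, -109) - 40677 = 23/3 - 40677 = -122008/3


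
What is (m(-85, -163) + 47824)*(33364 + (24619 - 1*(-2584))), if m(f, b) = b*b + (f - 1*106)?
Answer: 4494192534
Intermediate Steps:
m(f, b) = -106 + f + b² (m(f, b) = b² + (f - 106) = b² + (-106 + f) = -106 + f + b²)
(m(-85, -163) + 47824)*(33364 + (24619 - 1*(-2584))) = ((-106 - 85 + (-163)²) + 47824)*(33364 + (24619 - 1*(-2584))) = ((-106 - 85 + 26569) + 47824)*(33364 + (24619 + 2584)) = (26378 + 47824)*(33364 + 27203) = 74202*60567 = 4494192534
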